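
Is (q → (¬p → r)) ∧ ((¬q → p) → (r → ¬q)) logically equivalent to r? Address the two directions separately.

(⟹) This fails. Under q = F, p = F, r = F, the left side is true but the right side is false.

(⟸) This fails. Under q = T, p = F, r = T, the left side is false but the right side is true.

Neither implication holds.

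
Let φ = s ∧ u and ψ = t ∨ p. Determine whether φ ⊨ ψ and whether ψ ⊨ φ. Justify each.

[⇒] This fails. Under u = T, s = T, t = F, p = F, the left side is true but the right side is false.

[⇐] This fails. Under u = F, s = F, t = T, p = F, the left side is false but the right side is true.

(⇒) fails and (⇐) fails.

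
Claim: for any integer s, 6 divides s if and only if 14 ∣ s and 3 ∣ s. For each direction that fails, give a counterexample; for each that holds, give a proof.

(→) This fails: take s = 6. Certainly 6 ∣ 6, but 14 ∤ 6.

(←) Suppose 14 ∣ s and 3 ∣ s. Any common multiple of 14 and 3 is a multiple of their lcm; here gcd(14, 3) = 1, so lcm(14, 3) = 14·3 = 42, so 42 ∣ s. Since 6 ∣ 42, it follows that 6 ∣ s.

Not equivalent: only (⇐) holds.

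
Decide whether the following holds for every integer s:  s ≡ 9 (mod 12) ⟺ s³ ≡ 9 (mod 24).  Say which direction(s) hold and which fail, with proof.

[⇒] This fails: take s = 21. Then 21 ≡ 9 (mod 12), but 21³ = 9261 ≡ 21 (mod 24), not 9.

[⇐] Conversely, the residues r modulo 24 with r³ ≡ 9 (mod 24) are exactly {9}, and each is ≡ 9 (mod 12).

(⇒) fails; (⇐) holds.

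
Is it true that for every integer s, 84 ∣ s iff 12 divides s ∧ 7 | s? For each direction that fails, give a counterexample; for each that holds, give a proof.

Forward direction. If 84 ∣ s, write s = 84q. Since 84 = 7·12, s = 12·(7q), so 12 ∣ s; and since 84 = 12·7, s = 7·(12q), so 7 ∣ s.

Converse. Suppose 12 ∣ s and 7 ∣ s. Any common multiple of 12 and 7 is a multiple of their lcm; here gcd(12, 7) = 1, so lcm(12, 7) = 12·7 = 84, so 84 ∣ s.

Both implications hold.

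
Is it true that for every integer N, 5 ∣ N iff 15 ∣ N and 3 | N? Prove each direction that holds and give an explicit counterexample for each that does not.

Only the reverse direction holds.

Forward direction. This fails: take N = 5. Certainly 5 ∣ 5, but 15 ∤ 5.

Converse. Suppose 15 ∣ N and 3 ∣ N. Any common multiple of 15 and 3 is a multiple of their lcm; here lcm(15, 3) = 15·3/gcd(15, 3) = 45/3 = 15, so 15 ∣ N. Since 5 ∣ 15, it follows that 5 ∣ N.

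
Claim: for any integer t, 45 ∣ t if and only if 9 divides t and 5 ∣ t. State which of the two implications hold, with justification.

Forward direction. If 45 ∣ t, write t = 45q. Since 45 = 5·9, t = 9·(5q), so 9 ∣ t; and since 45 = 9·5, t = 5·(9q), so 5 ∣ t.

Converse. Suppose 9 ∣ t and 5 ∣ t. Any common multiple of 9 and 5 is a multiple of their lcm; here gcd(9, 5) = 1, so lcm(9, 5) = 9·5 = 45, so 45 ∣ t.

Both directions hold; the statement is true.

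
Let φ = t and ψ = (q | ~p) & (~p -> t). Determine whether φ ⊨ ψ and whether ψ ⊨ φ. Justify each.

[⇒] This fails. Under q = F, p = T, t = T, the left side is true but the right side is false.

[⇐] This fails. Under q = T, p = T, t = F, the left side is false but the right side is true.

Neither implication holds.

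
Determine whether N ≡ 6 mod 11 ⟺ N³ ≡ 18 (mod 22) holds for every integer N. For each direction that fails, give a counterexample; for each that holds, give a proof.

(⟹) This fails: take N = 17. Then 17 ≡ 6 (mod 11), but 17³ = 4913 ≡ 7 (mod 22), not 18.

(⟸) Conversely, the residues r modulo 22 with r³ ≡ 18 (mod 22) are exactly {6}, and each is ≡ 6 (mod 11).

(⇒) fails; (⇐) holds.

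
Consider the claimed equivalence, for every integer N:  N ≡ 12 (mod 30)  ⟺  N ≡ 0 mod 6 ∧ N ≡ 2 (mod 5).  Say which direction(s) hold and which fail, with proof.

Forward direction. Suppose N ≡ 12 (mod 30); write N = 30j + 12. Since 6 ∣ 30, reducing mod 6 gives N ≡ 12 ≡ 0 (mod 6); since 5 ∣ 30, reducing mod 5 gives N ≡ 12 ≡ 2 (mod 5).

Converse. If N ≡ 0 (mod 6) and N ≡ 2 (mod 5), then by the Chinese remainder theorem N ≡ 12 (mod 30). This is exactly N ≡ 12 (mod 30).

Equivalent; both directions hold.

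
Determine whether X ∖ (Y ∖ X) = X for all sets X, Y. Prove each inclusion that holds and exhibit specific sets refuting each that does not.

Both inclusions hold; the sets are equal.

(⊆) Let x ∈ X ∖ (Y ∖ X). Then either x ∈ X and x ∉ Y; or x ∈ X ∩ Y. In each case x ∈ X, so X ∖ (Y ∖ X) ⊆ X.

(⊇) Let x ∈ X. Then either x ∈ X and x ∉ Y; or x ∈ X ∩ Y. In each case x ∈ X ∖ (Y ∖ X), so X ⊆ X ∖ (Y ∖ X).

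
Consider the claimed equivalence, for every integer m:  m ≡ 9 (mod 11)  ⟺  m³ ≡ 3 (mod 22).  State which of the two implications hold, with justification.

Not equivalent: only (⇐) holds.

(⟹) This fails: take m = 20. Then 20 ≡ 9 (mod 11), but 20³ = 8000 ≡ 14 (mod 22), not 3.

(⟸) Conversely, the residues r modulo 22 with r³ ≡ 3 (mod 22) are exactly {9}, and each is ≡ 9 (mod 11).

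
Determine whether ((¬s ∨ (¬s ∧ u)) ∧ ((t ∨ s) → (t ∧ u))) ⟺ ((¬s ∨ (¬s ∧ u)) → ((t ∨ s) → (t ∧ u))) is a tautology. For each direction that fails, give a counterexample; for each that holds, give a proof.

Only the forward direction holds.

Forward direction. Assume the antecedent. If u is true, the consequent reduces to true regardless of the other variables. If u is false, the antecedent forces (s = F, u = F, t = F), and the consequent holds there. Either way the consequent holds.

Converse. This fails. Under s = T, u = F, t = F, the left side is false but the right side is true.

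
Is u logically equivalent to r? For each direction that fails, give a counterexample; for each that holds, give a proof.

Both directions fail.

(⇒) This fails. Under u = T, r = F, the left side is true but the right side is false.

(⇐) This fails. Under u = F, r = T, the left side is false but the right side is true.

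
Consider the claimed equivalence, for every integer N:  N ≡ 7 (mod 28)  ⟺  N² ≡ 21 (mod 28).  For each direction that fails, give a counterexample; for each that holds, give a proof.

[⇒] Suppose N ≡ 7 (mod 28). Write N = 28j + 7. Then (28j + 7)² = 784j² + 392j + 49 = 28(28j² + 14j + 1) + 21, so N² ≡ 21 (mod 28).

[⇐] This fails: take N = 21. Then 21² = 441 ≡ 21 (mod 28), yet 21 ≡ 21 (mod 28), not 7.

Only the forward direction holds.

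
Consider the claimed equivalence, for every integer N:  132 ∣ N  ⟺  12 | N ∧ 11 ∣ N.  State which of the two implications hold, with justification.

(⟹) If 132 ∣ N, write N = 132q. Since 132 = 11·12, N = 12·(11q), so 12 ∣ N; and since 132 = 12·11, N = 11·(12q), so 11 ∣ N.

(⟸) Suppose 12 ∣ N and 11 ∣ N. Any common multiple of 12 and 11 is a multiple of their lcm; here gcd(12, 11) = 1, so lcm(12, 11) = 12·11 = 132, so 132 ∣ N.

Both directions hold.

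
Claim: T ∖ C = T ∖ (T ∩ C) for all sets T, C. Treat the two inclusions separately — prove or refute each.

Both inclusions hold; the sets are equal.

(⊇) Let x ∈ T ∖ (T ∩ C). Then x ∈ T and x ∉ C, from which x ∈ T ∖ C.

(⊆) Let x ∈ T ∖ C. Then x ∈ T and x ∉ C, from which x ∈ T ∖ (T ∩ C).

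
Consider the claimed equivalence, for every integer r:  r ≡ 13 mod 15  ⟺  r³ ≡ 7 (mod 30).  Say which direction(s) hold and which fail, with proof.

Only the reverse direction holds.

(⟸) The residues r modulo 30 with r³ ≡ 7 (mod 30) are exactly {13}, and each is ≡ 13 (mod 15).

(⟹) This fails: take r = 28. Then 28 ≡ 13 (mod 15), but 28³ = 21952 ≡ 22 (mod 30), not 7.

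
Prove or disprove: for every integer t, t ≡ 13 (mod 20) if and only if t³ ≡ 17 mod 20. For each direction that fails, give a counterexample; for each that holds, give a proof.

(⟸) Suppose t³ ≡ 17 (mod 20). The only residue r in {0, …, 19} with r³ ≡ 17 (mod 20) is r = 13, so t ≡ 13 (mod 20).

(⟹) Suppose t ≡ 13 (mod 20). Write t = 20j + 13. Then (20j + 13)³ = 8000j³ + 15600j² + 10140j + 2197 = 20(400j³ + 780j² + 507j + 109) + 17, so t³ ≡ 17 (mod 20).

Equivalent; both directions hold.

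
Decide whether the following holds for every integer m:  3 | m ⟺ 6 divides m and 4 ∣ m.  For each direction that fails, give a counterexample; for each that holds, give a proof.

Only the reverse direction holds.

Forward direction. This fails: take m = 3. Certainly 3 ∣ 3, but 6 ∤ 3.

Converse. Suppose 6 ∣ m and 4 ∣ m. Any common multiple of 6 and 4 is a multiple of their lcm; here lcm(6, 4) = 6·4/gcd(6, 4) = 24/2 = 12, so 12 ∣ m. Since 3 ∣ 12, it follows that 3 ∣ m.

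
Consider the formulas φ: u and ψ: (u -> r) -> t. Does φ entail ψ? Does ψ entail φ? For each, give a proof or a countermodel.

(⇒) This fails. Under r = T, t = F, u = T, the left side is true but the right side is false.

(⇐) This fails. Under r = F, t = T, u = F, the left side is false but the right side is true.

Neither implication holds.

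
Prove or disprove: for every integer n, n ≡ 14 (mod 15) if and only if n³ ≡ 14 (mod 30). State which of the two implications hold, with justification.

Only the reverse direction holds.

(→) This fails: take n = 29. Then 29 ≡ 14 (mod 15), but 29³ = 24389 ≡ 29 (mod 30), not 14.

(←) Conversely, the residues r modulo 30 with r³ ≡ 14 (mod 30) are exactly {14}, and each is ≡ 14 (mod 15).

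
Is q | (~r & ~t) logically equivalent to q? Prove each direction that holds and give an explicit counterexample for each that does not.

(⇒) This fails. Under t = F, q = F, r = F, the left side is true but the right side is false.

(⇐) Assume the antecedent. If t is true, the antecedent forces (t = T, q = T, r = F) or (t = T, q = T, r = T), and q | (~r & ~t) holds there. If t is false, the antecedent forces (t = F, q = T, r = F) or (t = F, q = T, r = T), and q | (~r & ~t) holds there. Either way q | (~r & ~t) holds.

Not equivalent: only (⇐) holds.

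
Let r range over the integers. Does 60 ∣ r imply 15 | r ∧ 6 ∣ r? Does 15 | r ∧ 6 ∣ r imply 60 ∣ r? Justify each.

Only the forward implication holds.

(⟹) If 60 ∣ r, write r = 60q. Since 60 = 4·15, r = 15·(4q), so 15 ∣ r; and since 60 = 10·6, r = 6·(10q), so 6 ∣ r.

(⟸) This fails: take r = 30. Both 15 ∣ 30 and 6 ∣ 30, yet 30 is not a multiple of 60 (since 30 = 0·60 + 30), so 60 ∤ 30.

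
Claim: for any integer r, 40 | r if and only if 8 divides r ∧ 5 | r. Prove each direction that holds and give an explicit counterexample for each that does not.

Forward direction. If 40 ∣ r, write r = 40q. Since 40 = 5·8, r = 8·(5q), so 8 ∣ r; and since 40 = 8·5, r = 5·(8q), so 5 ∣ r.

Converse. Suppose 8 ∣ r and 5 ∣ r. Any common multiple of 8 and 5 is a multiple of their lcm; here gcd(8, 5) = 1, so lcm(8, 5) = 8·5 = 40, so 40 ∣ r.

Both implications hold.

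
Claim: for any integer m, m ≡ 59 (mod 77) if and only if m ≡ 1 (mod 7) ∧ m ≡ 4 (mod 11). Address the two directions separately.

Both directions fail.

(⟹) This fails: m = 59 gives 59 ≡ 59 (mod 77) but 59 ≡ 3 (mod 7), so the conjunction on the right does not hold.

(⟸) This fails: m = 15 satisfies both congruences on the right (15 ≡ 1 mod 7 and 15 ≡ 4 mod 11) yet 15 ≡ 15 (mod 77), not 59.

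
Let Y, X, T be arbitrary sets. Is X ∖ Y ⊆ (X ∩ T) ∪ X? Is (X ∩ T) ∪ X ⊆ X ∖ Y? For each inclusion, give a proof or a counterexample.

(⊆) Let x ∈ X ∖ Y. Then either x ∈ X and x ∉ Y, T; or x ∈ X ∩ T and x ∉ Y. In each case x ∈ (X ∩ T) ∪ X, so X ∖ Y ⊆ (X ∩ T) ∪ X.

(⊇) This inclusion fails. Take Y = {1}, X = {1}, T = ∅; then 1 ∈ (X ∩ T) ∪ X but 1 ∉ X ∖ Y.

Only the forward inclusion holds.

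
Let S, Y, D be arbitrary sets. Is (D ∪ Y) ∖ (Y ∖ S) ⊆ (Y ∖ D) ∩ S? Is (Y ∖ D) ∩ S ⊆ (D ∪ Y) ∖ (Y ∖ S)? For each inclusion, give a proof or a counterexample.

(⊆) This inclusion fails. Take S = ∅, Y = ∅, D = {1}; then 1 ∈ (D ∪ Y) ∖ (Y ∖ S) but 1 ∉ (Y ∖ D) ∩ S.

(⊇) Let x ∈ (Y ∖ D) ∩ S. Then x ∈ S ∩ Y and x ∉ D, from which x ∈ (D ∪ Y) ∖ (Y ∖ S).

(⊆) fails; (⊇) holds.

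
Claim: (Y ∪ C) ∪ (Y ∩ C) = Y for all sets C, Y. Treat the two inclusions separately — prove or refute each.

The sets are not equal: only the reverse inclusion holds.

(⟹) This inclusion fails. Take C = {1}, Y = ∅; then 1 ∈ (Y ∪ C) ∪ (Y ∩ C) but 1 ∉ Y.

(⟸) Let x ∈ Y. Then either x ∈ Y and x ∉ C; or x ∈ C ∩ Y. In each case x ∈ (Y ∪ C) ∪ (Y ∩ C), so Y ⊆ (Y ∪ C) ∪ (Y ∩ C).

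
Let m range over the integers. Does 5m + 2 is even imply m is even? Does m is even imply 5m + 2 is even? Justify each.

Equivalent; both directions hold.

[⇒] Suppose 5m + 2 is even. Since 5 is odd, 5m and m have the same parity, so 5m + 2 ≡ m + 2 (mod 2). As 2 is even, 5m + 2 is even exactly when m is even. Thus m is even.

[⇐] Conversely, suppose m is even; write m = 2j. Then 5m + 2 = 5·(2j) + 2 = 2·5j + 2, which is even.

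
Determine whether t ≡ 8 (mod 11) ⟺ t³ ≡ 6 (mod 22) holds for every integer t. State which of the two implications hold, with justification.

Not equivalent: only (⇐) holds.

(⟹) This fails: take t = 19. Then 19 ≡ 8 (mod 11), but 19³ = 6859 ≡ 17 (mod 22), not 6.

(⟸) Conversely, the residues r modulo 22 with r³ ≡ 6 (mod 22) are exactly {8}, and each is ≡ 8 (mod 11).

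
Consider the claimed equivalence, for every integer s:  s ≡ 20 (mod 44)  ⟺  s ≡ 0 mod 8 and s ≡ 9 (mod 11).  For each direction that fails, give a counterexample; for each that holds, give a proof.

Not equivalent: only (⇐) holds.

[⇒] This fails: s = 20 gives 20 ≡ 20 (mod 44) but 20 ≡ 4 (mod 8), so the conjunction on the right does not hold.

[⇐] Conversely, if s ≡ 0 (mod 8) and s ≡ 9 (mod 11), then by the Chinese remainder theorem s ≡ 64 (mod 88). Since 64 ≡ 20 (mod 44) and 44 ∣ 88, we get s ≡ 20 (mod 44).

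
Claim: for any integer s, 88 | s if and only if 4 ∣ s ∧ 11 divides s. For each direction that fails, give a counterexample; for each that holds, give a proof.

(⇒) If 88 ∣ s, write s = 88q. Since 88 = 22·4, s = 4·(22q), so 4 ∣ s; and since 88 = 8·11, s = 11·(8q), so 11 ∣ s.

(⇐) This fails: take s = 44. Both 4 ∣ 44 and 11 ∣ 44, yet 44 is not a multiple of 88 (since 44 = 0·88 + 44), so 88 ∤ 44.

(⇒) holds; (⇐) fails.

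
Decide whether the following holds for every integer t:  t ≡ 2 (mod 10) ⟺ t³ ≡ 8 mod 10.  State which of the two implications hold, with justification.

Both directions hold; the statement is true.

Forward direction. Suppose t ≡ 2 (mod 10). Write t = 10j + 2. Then (10j + 2)³ = 1000j³ + 600j² + 120j + 8 = 10(100j³ + 60j² + 12j) + 8, so t³ ≡ 8 (mod 10).

Converse. Suppose t³ ≡ 8 (mod 10). The only residue r in {0, …, 9} with r³ ≡ 8 (mod 10) is r = 2, so t ≡ 2 (mod 10).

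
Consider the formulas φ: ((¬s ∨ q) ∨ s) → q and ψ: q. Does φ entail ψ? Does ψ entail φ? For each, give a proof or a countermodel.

The biconditional holds.

(→) Assume the antecedent. If s is true, the antecedent forces (s = T, q = T), and q holds there. If s is false, the antecedent forces (s = F, q = T), and q holds there. Either way q holds.

(←) Assume the antecedent. If s is true, the antecedent forces (s = T, q = T), and ((¬s ∨ q) ∨ s) → q holds there. If s is false, the antecedent forces (s = F, q = T), and ((¬s ∨ q) ∨ s) → q holds there. Either way ((¬s ∨ q) ∨ s) → q holds.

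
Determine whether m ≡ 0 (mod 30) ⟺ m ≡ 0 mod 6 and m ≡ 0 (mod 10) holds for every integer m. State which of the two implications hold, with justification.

Both directions hold; the statement is true.

(⇒) Suppose m ≡ 0 (mod 30); write m = 30j + 0. Since 6 ∣ 30, reducing mod 6 gives m ≡ 0 (mod 6); since 10 ∣ 30, reducing mod 10 gives m ≡ 0 (mod 10).

(⇐) Conversely, if m ≡ 0 (mod 6) and m ≡ 0 (mod 10), then by the Chinese remainder theorem m ≡ 0 (mod 30). This is exactly m ≡ 0 (mod 30).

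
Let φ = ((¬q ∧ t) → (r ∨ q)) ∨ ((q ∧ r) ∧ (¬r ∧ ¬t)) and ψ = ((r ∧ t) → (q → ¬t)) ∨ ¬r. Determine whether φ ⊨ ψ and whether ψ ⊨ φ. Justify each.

Neither direction holds.

(⟹) This fails. Under t = T, r = T, q = T, the left side is true but the right side is false.

(⟸) This fails. Under t = T, r = F, q = F, the left side is false but the right side is true.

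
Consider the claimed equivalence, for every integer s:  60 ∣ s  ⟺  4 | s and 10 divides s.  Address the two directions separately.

Only the forward direction holds.

Forward direction. If 60 ∣ s, write s = 60q. Since 60 = 15·4, s = 4·(15q), so 4 ∣ s; and since 60 = 6·10, s = 10·(6q), so 10 ∣ s.

Converse. This fails: take s = 20. Both 4 ∣ 20 and 10 ∣ 20, yet 20 is not a multiple of 60 (since 20 = 0·60 + 20), so 60 ∤ 20.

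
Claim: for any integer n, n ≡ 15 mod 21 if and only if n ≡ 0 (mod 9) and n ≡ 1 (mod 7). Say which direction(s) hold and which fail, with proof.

(⇒) This fails: n = 57 gives 57 ≡ 15 (mod 21) but 57 ≡ 3 (mod 9), so the conjunction on the right does not hold.

(⇐) Conversely, if n ≡ 0 (mod 9) and n ≡ 1 (mod 7), then by the Chinese remainder theorem n ≡ 36 (mod 63). Since 36 ≡ 15 (mod 21) and 21 ∣ 63, we get n ≡ 15 (mod 21).

(⇒) fails; (⇐) holds.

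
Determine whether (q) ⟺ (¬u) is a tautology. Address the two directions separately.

Forward direction. This fails. Under q = T, u = T, the left side is true but the right side is false.

Converse. This fails. Under q = F, u = F, the left side is false but the right side is true.

Both directions fail.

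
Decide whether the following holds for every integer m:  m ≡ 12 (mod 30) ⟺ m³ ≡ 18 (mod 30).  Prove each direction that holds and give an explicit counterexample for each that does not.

[⇒] Suppose m ≡ 12 (mod 30). Write m = 30j + 12. Then (30j + 12)³ = 27000j³ + 32400j² + 12960j + 1728 = 30(900j³ + 1080j² + 432j + 57) + 18, so m³ ≡ 18 (mod 30).

[⇐] Conversely, suppose m³ ≡ 18 (mod 30). The only residue r in {0, …, 29} with r³ ≡ 18 (mod 30) is r = 12, so m ≡ 12 (mod 30).

Both implications hold.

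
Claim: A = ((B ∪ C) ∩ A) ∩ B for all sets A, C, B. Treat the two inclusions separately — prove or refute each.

(⟸) Let x ∈ ((B ∪ C) ∩ A) ∩ B. Then either x ∈ A ∩ B and x ∉ C; or x ∈ A ∩ C ∩ B. In each case x ∈ A, so ((B ∪ C) ∩ A) ∩ B ⊆ A.

(⟹) This inclusion fails. Take A = {1}, C = ∅, B = ∅; then 1 ∈ A but 1 ∉ ((B ∪ C) ∩ A) ∩ B.

Only the reverse inclusion holds.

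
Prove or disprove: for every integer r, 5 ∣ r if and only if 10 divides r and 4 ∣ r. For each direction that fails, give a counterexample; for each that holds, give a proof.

The forward direction fails; the converse holds.

(⇒) This fails: take r = 5. Certainly 5 ∣ 5, but 10 ∤ 5.

(⇐) Suppose 10 ∣ r and 4 ∣ r. Any common multiple of 10 and 4 is a multiple of their lcm; here lcm(10, 4) = 10·4/gcd(10, 4) = 40/2 = 20, so 20 ∣ r. Since 5 ∣ 20, it follows that 5 ∣ r.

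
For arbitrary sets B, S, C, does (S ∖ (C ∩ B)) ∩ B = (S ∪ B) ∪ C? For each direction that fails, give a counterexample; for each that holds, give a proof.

Forward inclusion. Let x ∈ (S ∖ (C ∩ B)) ∩ B. Then x ∈ B ∩ S and x ∉ C, from which x ∈ (S ∪ B) ∪ C.

Reverse inclusion. This inclusion fails. Take B = {1}, S = ∅, C = ∅; then 1 ∈ (S ∪ B) ∪ C but 1 ∉ (S ∖ (C ∩ B)) ∩ B.

Only the forward inclusion holds.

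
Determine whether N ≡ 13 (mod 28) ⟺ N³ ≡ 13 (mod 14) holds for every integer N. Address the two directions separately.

Not equivalent: only (⇒) holds.

(⇒) Suppose N ≡ 13 (mod 28). Then N³ ≡ 13³ = 2197 (mod 28), and since 14 ∣ 28, also N³ ≡ 13 (mod 14).

(⇐) This fails: take N = 3. Then 3³ = 27 ≡ 13 (mod 14), yet 3 ≡ 3 (mod 28), not 13.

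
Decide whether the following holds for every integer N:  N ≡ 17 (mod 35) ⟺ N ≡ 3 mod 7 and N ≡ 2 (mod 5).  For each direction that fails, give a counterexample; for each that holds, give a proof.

Both directions hold.

(→) Suppose N ≡ 17 (mod 35); write N = 35j + 17. Since 7 ∣ 35, reducing mod 7 gives N ≡ 17 ≡ 3 (mod 7); since 5 ∣ 35, reducing mod 5 gives N ≡ 17 ≡ 2 (mod 5).

(←) Conversely, if N ≡ 3 (mod 7) and N ≡ 2 (mod 5), then by the Chinese remainder theorem N ≡ 17 (mod 35). This is exactly N ≡ 17 (mod 35).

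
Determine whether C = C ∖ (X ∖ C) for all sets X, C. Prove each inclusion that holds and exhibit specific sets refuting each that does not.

Both inclusions hold.

(⊆) Let x ∈ C. Then either x ∈ C and x ∉ X; or x ∈ X ∩ C. In each case x ∈ C ∖ (X ∖ C), so C ⊆ C ∖ (X ∖ C).

(⊇) Let x ∈ C ∖ (X ∖ C). Then either x ∈ C and x ∉ X; or x ∈ X ∩ C. In each case x ∈ C, so C ∖ (X ∖ C) ⊆ C.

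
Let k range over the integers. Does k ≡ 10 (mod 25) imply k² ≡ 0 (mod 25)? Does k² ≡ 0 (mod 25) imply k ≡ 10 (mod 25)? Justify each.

(→) Suppose k ≡ 10 (mod 25). Write k = 25j + 10. Then (25j + 10)² = 625j² + 500j + 100 = 25(25j² + 20j + 4) + 0, so k² ≡ 0 (mod 25).

(←) This fails: take k = 0. Then 0² = 0 ≡ 0 (mod 25), yet 0 ≡ 0 (mod 25), not 10.

Only the forward implication holds.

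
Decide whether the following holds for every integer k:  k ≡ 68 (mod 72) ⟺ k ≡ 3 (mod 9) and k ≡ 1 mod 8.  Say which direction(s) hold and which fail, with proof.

(⇒) fails and (⇐) fails.

(⟹) This fails: k = 68 gives 68 ≡ 68 (mod 72) but 68 ≡ 5 (mod 9), so the conjunction on the right does not hold.

(⟸) This fails: k = 57 satisfies both congruences on the right (57 ≡ 3 mod 9 and 57 ≡ 1 mod 8) yet 57 ≡ 57 (mod 72), not 68.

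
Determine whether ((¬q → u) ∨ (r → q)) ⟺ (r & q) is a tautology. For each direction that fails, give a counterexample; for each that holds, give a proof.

Not equivalent: only (⇐) holds.

Forward direction. This fails. Under q = F, u = F, r = F, the left side is true but the right side is false.

Converse. Assume the antecedent. If q is true, (¬q → u) ∨ (r → q) reduces to true regardless of the other variables. If q is false, the antecedent cannot hold. Either way (¬q → u) ∨ (r → q) holds.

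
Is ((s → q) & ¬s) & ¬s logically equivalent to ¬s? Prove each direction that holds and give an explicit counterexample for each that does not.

The biconditional holds.

[⇒] Assume the antecedent. If q is true, the antecedent forces (q = T, s = F), and ¬s holds there. If q is false, the antecedent forces (q = F, s = F), and ¬s holds there. Either way ¬s holds.

[⇐] Assume the antecedent. If q is true, the antecedent forces (q = T, s = F), and ((s → q) & ¬s) & ¬s holds there. If q is false, the antecedent forces (q = F, s = F), and ((s → q) & ¬s) & ¬s holds there. Either way ((s → q) & ¬s) & ¬s holds.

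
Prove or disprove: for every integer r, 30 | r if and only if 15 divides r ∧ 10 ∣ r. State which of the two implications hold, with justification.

(⇒) If 30 ∣ r, write r = 30q. Since 30 = 2·15, r = 15·(2q), so 15 ∣ r; and since 30 = 3·10, r = 10·(3q), so 10 ∣ r.

(⇐) Suppose 15 ∣ r and 10 ∣ r. Any common multiple of 15 and 10 is a multiple of their lcm; here lcm(15, 10) = 15·10/gcd(15, 10) = 150/5 = 30, so 30 ∣ r.

Both implications hold.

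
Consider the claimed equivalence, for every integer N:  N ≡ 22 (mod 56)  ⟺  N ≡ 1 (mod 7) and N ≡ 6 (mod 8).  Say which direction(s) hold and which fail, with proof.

Both implications hold.

(⟹) Suppose N ≡ 22 (mod 56); write N = 56j + 22. Since 7 ∣ 56, reducing mod 7 gives N ≡ 22 ≡ 1 (mod 7); since 8 ∣ 56, reducing mod 8 gives N ≡ 22 ≡ 6 (mod 8).

(⟸) Conversely, if N ≡ 1 (mod 7) and N ≡ 6 (mod 8), then by the Chinese remainder theorem N ≡ 22 (mod 56). This is exactly N ≡ 22 (mod 56).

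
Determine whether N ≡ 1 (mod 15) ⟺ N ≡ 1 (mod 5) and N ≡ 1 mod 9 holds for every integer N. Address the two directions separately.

Forward direction. This fails: N = 16 gives 16 ≡ 1 (mod 15) but 16 ≡ 7 (mod 9), so the conjunction on the right does not hold.

Converse. If N ≡ 1 (mod 5) and N ≡ 1 (mod 9), then by the Chinese remainder theorem N ≡ 1 (mod 45). Since 1 ≡ 1 (mod 15) and 15 ∣ 45, we get N ≡ 1 (mod 15).

The forward direction fails; the converse holds.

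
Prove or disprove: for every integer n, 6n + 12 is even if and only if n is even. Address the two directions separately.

(→) This fails: take n = 5. Then 6n + 12 = 42, which is even, yet n = 5 is odd, not even.

(←) Suppose n is even. Since 6 is even, 6n is even for every n, so 6n + 12 has the same parity as 12, which is even. Hence 6n + 12 is even.

(⇒) fails; (⇐) holds.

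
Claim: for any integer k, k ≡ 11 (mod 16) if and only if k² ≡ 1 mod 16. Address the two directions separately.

(⇒) fails and (⇐) fails.

Forward direction. This fails: take k = 11. Then 11 ≡ 11 (mod 16), but 11² = 121 ≡ 9 (mod 16), not 1.

Converse. This fails: take k = 1. Then 1² = 1 ≡ 1 (mod 16), yet 1 ≡ 1 (mod 16), not 11.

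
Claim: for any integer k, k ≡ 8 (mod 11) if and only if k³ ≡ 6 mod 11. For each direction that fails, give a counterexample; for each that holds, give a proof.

Both implications hold.

[⇒] Suppose k ≡ 8 (mod 11). Write k = 11j + 8. Then (11j + 8)³ = 1331j³ + 2904j² + 2112j + 512 = 11(121j³ + 264j² + 192j + 46) + 6, so k³ ≡ 6 (mod 11).

[⇐] Conversely, suppose k³ ≡ 6 (mod 11). The only residue r in {0, …, 10} with r³ ≡ 6 (mod 11) is r = 8, so k ≡ 8 (mod 11).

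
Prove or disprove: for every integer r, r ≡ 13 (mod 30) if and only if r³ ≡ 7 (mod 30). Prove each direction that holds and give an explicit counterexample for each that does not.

(⟹) Suppose r ≡ 13 (mod 30). Write r = 30j + 13. Then (30j + 13)³ = 27000j³ + 35100j² + 15210j + 2197 = 30(900j³ + 1170j² + 507j + 73) + 7, so r³ ≡ 7 (mod 30).

(⟸) Conversely, suppose r³ ≡ 7 (mod 30). The only residue r in {0, …, 29} with r³ ≡ 7 (mod 30) is r = 13, so r ≡ 13 (mod 30).

Equivalent; both directions hold.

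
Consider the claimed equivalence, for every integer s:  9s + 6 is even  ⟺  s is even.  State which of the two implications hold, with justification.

Both directions hold.

Converse. Suppose s is even; write s = 2j. Then 9s + 6 = 9·(2j) + 6 = 2·9j + 6, which is even.

Forward direction. Suppose 9s + 6 is even. Since 9 is odd, 9s and s have the same parity, so 9s + 6 ≡ s + 6 (mod 2). As 6 is even, 9s + 6 is even exactly when s is even. Thus s is even.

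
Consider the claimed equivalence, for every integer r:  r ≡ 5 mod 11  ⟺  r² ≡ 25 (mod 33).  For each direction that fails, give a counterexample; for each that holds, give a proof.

[⇒] This fails: take r = 27. Then 27 ≡ 5 (mod 11), but 27² = 729 ≡ 3 (mod 33), not 25.

[⇐] This fails: take r = 17. Then 17² = 289 ≡ 25 (mod 33), yet 17 ≡ 6 (mod 11), not 5.

Both directions fail.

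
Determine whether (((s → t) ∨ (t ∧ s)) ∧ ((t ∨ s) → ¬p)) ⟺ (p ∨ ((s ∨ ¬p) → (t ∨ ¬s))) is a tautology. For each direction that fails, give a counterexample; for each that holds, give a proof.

(⟹) Assume the antecedent. If t is true, p ∨ ((s ∨ ¬p) → (t ∨ ¬s)) reduces to true regardless of the other variables. If t is false, the antecedent forces (p = F, t = F, s = F) or (p = T, t = F, s = F), and p ∨ ((s ∨ ¬p) → (t ∨ ¬s)) holds there. Either way p ∨ ((s ∨ ¬p) → (t ∨ ¬s)) holds.

(⟸) This fails. Under p = T, t = T, s = F, the left side is false but the right side is true.

Only the forward direction holds.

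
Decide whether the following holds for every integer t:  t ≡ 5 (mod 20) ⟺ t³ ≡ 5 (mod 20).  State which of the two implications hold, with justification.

Both directions hold; the statement is true.

(⟹) Suppose t ≡ 5 (mod 20). Write t = 20j + 5. Then (20j + 5)³ = 8000j³ + 6000j² + 1500j + 125 = 20(400j³ + 300j² + 75j + 6) + 5, so t³ ≡ 5 (mod 20).

(⟸) Conversely, suppose t³ ≡ 5 (mod 20). The only residue r in {0, …, 19} with r³ ≡ 5 (mod 20) is r = 5, so t ≡ 5 (mod 20).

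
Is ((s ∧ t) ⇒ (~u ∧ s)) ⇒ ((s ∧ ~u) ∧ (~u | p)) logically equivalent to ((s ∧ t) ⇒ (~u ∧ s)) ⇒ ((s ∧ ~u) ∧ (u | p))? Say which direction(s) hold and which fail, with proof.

Not equivalent: only (⇐) holds.

(⇒) This fails. Under p = F, u = F, s = T, t = F, the left side is true but the right side is false.

(⇐) Assume the antecedent. If u is true, the antecedent forces (p = F, u = T, s = T, t = T) or (p = T, u = T, s = T, t = T), and the consequent holds there. If u is false, the antecedent forces (p = T, u = F, s = T, t = F) or (p = T, u = F, s = T, t = T), and the consequent holds there. Either way the consequent holds.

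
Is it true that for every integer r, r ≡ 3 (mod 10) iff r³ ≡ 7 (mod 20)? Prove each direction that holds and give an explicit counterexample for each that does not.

(⇒) fails; (⇐) holds.

[⇒] This fails: take r = 13. Then 13 ≡ 3 (mod 10), but 13³ = 2197 ≡ 17 (mod 20), not 7.

[⇐] Conversely, the residues r modulo 20 with r³ ≡ 7 (mod 20) are exactly {3}, and each is ≡ 3 (mod 10).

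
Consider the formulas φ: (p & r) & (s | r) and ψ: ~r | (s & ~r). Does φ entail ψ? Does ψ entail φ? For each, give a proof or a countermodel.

Neither direction holds.

(→) This fails. Under s = F, p = T, r = T, the left side is true but the right side is false.

(←) This fails. Under s = F, p = F, r = F, the left side is false but the right side is true.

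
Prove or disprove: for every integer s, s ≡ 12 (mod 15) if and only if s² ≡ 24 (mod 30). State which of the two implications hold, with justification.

Neither implication holds.

(⇒) This fails: take s = 27. Then 27 ≡ 12 (mod 15), but 27² = 729 ≡ 9 (mod 30), not 24.

(⇐) This fails: take s = 18. Then 18² = 324 ≡ 24 (mod 30), yet 18 ≡ 3 (mod 15), not 12.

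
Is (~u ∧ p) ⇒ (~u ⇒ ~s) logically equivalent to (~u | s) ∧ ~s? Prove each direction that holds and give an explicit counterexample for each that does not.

Only the converse holds.

[⇒] This fails. Under u = T, p = F, s = F, the left side is true but the right side is false.

[⇐] Assume the antecedent. If u is true, the antecedent cannot hold. If u is false, the antecedent forces (u = F, p = F, s = F) or (u = F, p = T, s = F), and (~u ∧ p) ⇒ (~u ⇒ ~s) holds there. Either way (~u ∧ p) ⇒ (~u ⇒ ~s) holds.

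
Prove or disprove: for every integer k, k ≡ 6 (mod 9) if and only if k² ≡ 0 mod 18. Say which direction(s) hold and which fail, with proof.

Neither implication holds.

[⇒] This fails: take k = 15. Then 15 ≡ 6 (mod 9), but 15² = 225 ≡ 9 (mod 18), not 0.

[⇐] This fails: take k = 0. Then 0² = 0 ≡ 0 (mod 18), yet 0 ≡ 0 (mod 9), not 6.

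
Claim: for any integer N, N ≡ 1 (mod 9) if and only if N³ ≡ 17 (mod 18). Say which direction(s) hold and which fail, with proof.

(⇒) fails and (⇐) fails.

(⇒) This fails: take N = 1. Then 1 ≡ 1 (mod 9), but 1³ = 1 ≡ 1 (mod 18), not 17.

(⇐) This fails: take N = 5. Then 5³ = 125 ≡ 17 (mod 18), yet 5 ≡ 5 (mod 9), not 1.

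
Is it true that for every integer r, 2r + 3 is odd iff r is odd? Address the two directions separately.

(←) Suppose r is odd. Since 2 is even, 2r is even for every r, so 2r + 3 has the same parity as 3, which is odd. Hence 2r + 3 is odd.

(→) This fails: take r = 6. Then 2r + 3 = 15, which is odd, yet r = 6 is even, not odd.

(⇒) fails; (⇐) holds.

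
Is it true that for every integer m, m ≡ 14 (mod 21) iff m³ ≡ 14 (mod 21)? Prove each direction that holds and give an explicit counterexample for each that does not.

Both directions hold.

(⇒) Suppose m ≡ 14 (mod 21). Write m = 21j + 14. Then (21j + 14)³ = 9261j³ + 18522j² + 12348j + 2744 = 21(441j³ + 882j² + 588j + 130) + 14, so m³ ≡ 14 (mod 21).

(⇐) Conversely, suppose m³ ≡ 14 (mod 21). The only residue r in {0, …, 20} with r³ ≡ 14 (mod 21) is r = 14, so m ≡ 14 (mod 21).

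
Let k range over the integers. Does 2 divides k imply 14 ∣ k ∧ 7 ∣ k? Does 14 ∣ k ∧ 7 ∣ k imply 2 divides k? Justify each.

(←) Suppose 14 ∣ k and 7 ∣ k. Any common multiple of 14 and 7 is a multiple of their lcm; here lcm(14, 7) = 14·7/gcd(14, 7) = 98/7 = 14, so 14 ∣ k. Since 2 ∣ 14, it follows that 2 ∣ k.

(→) This fails: take k = 2. Certainly 2 ∣ 2, but 14 ∤ 2.

(⇒) fails; (⇐) holds.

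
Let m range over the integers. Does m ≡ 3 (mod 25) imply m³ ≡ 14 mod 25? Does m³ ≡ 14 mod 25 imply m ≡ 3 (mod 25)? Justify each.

(⟹) This fails: take m = 3. Then 3 ≡ 3 (mod 25), but 3³ = 27 ≡ 2 (mod 25), not 14.

(⟸) This fails: take m = 4. Then 4³ = 64 ≡ 14 (mod 25), yet 4 ≡ 4 (mod 25), not 3.

Neither implication holds.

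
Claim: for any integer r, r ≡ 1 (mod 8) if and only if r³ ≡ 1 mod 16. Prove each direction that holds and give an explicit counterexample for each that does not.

Only the converse holds.

Forward direction. This fails: take r = 9. Then 9 ≡ 1 (mod 8), but 9³ = 729 ≡ 9 (mod 16), not 1.

Converse. The residues r modulo 16 with r³ ≡ 1 (mod 16) are exactly {1}, and each is ≡ 1 (mod 8).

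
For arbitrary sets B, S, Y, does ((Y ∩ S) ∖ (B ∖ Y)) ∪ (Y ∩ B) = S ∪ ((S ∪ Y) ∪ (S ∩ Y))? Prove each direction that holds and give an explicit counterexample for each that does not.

Only the forward inclusion holds.

(⟹) Let x ∈ ((Y ∩ S) ∖ (B ∖ Y)) ∪ (Y ∩ B). Then either x ∈ B ∩ Y and x ∉ S; or x ∈ S ∩ Y and x ∉ B; or x ∈ B ∩ S ∩ Y. In each case x ∈ S ∪ ((S ∪ Y) ∪ (S ∩ Y)), so ((Y ∩ S) ∖ (B ∖ Y)) ∪ (Y ∩ B) ⊆ S ∪ ((S ∪ Y) ∪ (S ∩ Y)).

(⟸) This inclusion fails. Take B = ∅, S = {1}, Y = ∅; then 1 ∈ S ∪ ((S ∪ Y) ∪ (S ∩ Y)) but 1 ∉ ((Y ∩ S) ∖ (B ∖ Y)) ∪ (Y ∩ B).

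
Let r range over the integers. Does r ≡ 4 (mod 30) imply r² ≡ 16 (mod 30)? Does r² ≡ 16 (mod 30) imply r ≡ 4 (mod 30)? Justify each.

(⟸) This fails: take r = 14. Then 14² = 196 ≡ 16 (mod 30), yet 14 ≡ 14 (mod 30), not 4.

(⟹) Suppose r ≡ 4 (mod 30). Write r = 30j + 4. Then (30j + 4)² = 900j² + 240j + 16 = 30(30j² + 8j) + 16, so r² ≡ 16 (mod 30).

Not equivalent: only (⇒) holds.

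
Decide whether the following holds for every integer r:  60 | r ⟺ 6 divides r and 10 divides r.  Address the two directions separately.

Forward direction. If 60 ∣ r, write r = 60q. Since 60 = 10·6, r = 6·(10q), so 6 ∣ r; and since 60 = 6·10, r = 10·(6q), so 10 ∣ r.

Converse. This fails: take r = 30. Both 6 ∣ 30 and 10 ∣ 30, yet 30 is not a multiple of 60 (since 30 = 0·60 + 30), so 60 ∤ 30.

Only the forward implication holds.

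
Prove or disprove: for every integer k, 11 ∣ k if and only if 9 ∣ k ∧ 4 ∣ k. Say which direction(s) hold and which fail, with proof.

Neither implication holds.

(⟹) This fails: take k = 11. Certainly 11 ∣ 11, but 9 ∤ 11.

(⟸) This fails: take k = 36. Both 9 ∣ 36 and 4 ∣ 36, yet 36 is not a multiple of 11 (since 36 = 3·11 + 3), so 11 ∤ 36.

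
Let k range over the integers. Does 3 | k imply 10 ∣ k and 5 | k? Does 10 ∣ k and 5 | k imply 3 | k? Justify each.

Both directions fail.

(→) This fails: take k = 3. Certainly 3 ∣ 3, but 10 ∤ 3.

(←) This fails: take k = 10. Both 10 ∣ 10 and 5 ∣ 10, yet 10 is not a multiple of 3 (since 10 = 3·3 + 1), so 3 ∤ 10.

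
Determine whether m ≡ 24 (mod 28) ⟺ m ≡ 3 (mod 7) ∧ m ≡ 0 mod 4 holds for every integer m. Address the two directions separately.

Both directions hold.

Forward direction. Suppose m ≡ 24 (mod 28); write m = 28j + 24. Since 7 ∣ 28, reducing mod 7 gives m ≡ 24 ≡ 3 (mod 7); since 4 ∣ 28, reducing mod 4 gives m ≡ 24 ≡ 0 (mod 4).

Converse. If m ≡ 3 (mod 7) and m ≡ 0 (mod 4), then by the Chinese remainder theorem m ≡ 24 (mod 28). This is exactly m ≡ 24 (mod 28).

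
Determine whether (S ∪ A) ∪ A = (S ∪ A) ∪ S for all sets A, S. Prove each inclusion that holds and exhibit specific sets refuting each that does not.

Forward inclusion. Let x ∈ (S ∪ A) ∪ A. Then either x ∈ A and x ∉ S; or x ∈ S and x ∉ A; or x ∈ A ∩ S. In each case x ∈ (S ∪ A) ∪ S, so (S ∪ A) ∪ A ⊆ (S ∪ A) ∪ S.

Reverse inclusion. Let x ∈ (S ∪ A) ∪ S. Then either x ∈ A and x ∉ S; or x ∈ S and x ∉ A; or x ∈ A ∩ S. In each case x ∈ (S ∪ A) ∪ A, so (S ∪ A) ∪ S ⊆ (S ∪ A) ∪ A.

The two sets are equal.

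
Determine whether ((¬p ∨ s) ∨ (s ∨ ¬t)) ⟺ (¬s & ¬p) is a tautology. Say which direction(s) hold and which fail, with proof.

Forward direction. This fails. Under s = T, p = F, t = F, the left side is true but the right side is false.

Converse. Assume the antecedent. If s is true, the antecedent cannot hold. If s is false, the antecedent forces (s = F, p = F, t = F) or (s = F, p = F, t = T), and (¬p ∨ s) ∨ (s ∨ ¬t) holds there. Either way (¬p ∨ s) ∨ (s ∨ ¬t) holds.

Not equivalent: only (⇐) holds.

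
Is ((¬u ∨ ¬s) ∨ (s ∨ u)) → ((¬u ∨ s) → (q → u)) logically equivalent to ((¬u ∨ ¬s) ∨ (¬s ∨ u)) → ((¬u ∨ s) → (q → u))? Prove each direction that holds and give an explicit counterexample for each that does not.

(⟸) Assume the antecedent. If q is true, the antecedent forces (q = T, u = T, s = F) or (q = T, u = T, s = T), and the consequent holds there. If q is false, the consequent reduces to true regardless of the other variables. Either way the consequent holds.

(⟹) Assume the antecedent. If q is true, the antecedent forces (q = T, u = T, s = F) or (q = T, u = T, s = T), and the consequent holds there. If q is false, the consequent reduces to true regardless of the other variables. Either way the consequent holds.

Both directions hold.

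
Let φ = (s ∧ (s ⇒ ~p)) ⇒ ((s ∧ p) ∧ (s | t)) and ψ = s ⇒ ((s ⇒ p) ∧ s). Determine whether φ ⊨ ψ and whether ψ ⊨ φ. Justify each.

(⇒) Assume the antecedent. If s is true, the antecedent forces (s = T, t = F, p = T) or (s = T, t = T, p = T), and s ⇒ ((s ⇒ p) ∧ s) holds there. If s is false, s ⇒ ((s ⇒ p) ∧ s) reduces to true regardless of the other variables. Either way s ⇒ ((s ⇒ p) ∧ s) holds.

(⇐) Assume the antecedent. If s is true, the antecedent forces (s = T, t = F, p = T) or (s = T, t = T, p = T), and the consequent holds there. If s is false, the consequent reduces to true regardless of the other variables. Either way the consequent holds.

Both directions hold.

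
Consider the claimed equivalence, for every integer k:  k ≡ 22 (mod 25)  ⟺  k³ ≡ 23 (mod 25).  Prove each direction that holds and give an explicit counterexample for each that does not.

(→) Suppose k ≡ 22 (mod 25). Write k = 25j + 22. Then (25j + 22)³ = 15625j³ + 41250j² + 36300j + 10648 = 25(625j³ + 1650j² + 1452j + 425) + 23, so k³ ≡ 23 (mod 25).

(←) Conversely, suppose k³ ≡ 23 (mod 25). The only residue r in {0, …, 24} with r³ ≡ 23 (mod 25) is r = 22, so k ≡ 22 (mod 25).

Both implications hold.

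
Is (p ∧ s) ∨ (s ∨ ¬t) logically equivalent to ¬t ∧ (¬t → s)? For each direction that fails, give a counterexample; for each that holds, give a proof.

Not equivalent: only (⇐) holds.

(→) This fails. Under t = F, s = F, p = F, the left side is true but the right side is false.

(←) Assume the antecedent. If t is true, the antecedent cannot hold. If t is false, (p ∧ s) ∨ (s ∨ ¬t) reduces to true regardless of the other variables. Either way (p ∧ s) ∨ (s ∨ ¬t) holds.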